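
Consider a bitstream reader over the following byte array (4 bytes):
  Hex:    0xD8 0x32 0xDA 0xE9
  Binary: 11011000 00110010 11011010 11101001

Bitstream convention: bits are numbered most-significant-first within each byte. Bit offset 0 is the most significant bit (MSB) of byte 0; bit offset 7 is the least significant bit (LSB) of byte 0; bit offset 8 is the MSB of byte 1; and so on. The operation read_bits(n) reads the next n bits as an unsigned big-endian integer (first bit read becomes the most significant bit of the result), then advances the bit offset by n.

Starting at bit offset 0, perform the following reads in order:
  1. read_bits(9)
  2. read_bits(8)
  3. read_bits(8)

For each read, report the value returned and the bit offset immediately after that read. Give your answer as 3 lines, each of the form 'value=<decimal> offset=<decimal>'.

Answer: value=432 offset=9
value=101 offset=17
value=181 offset=25

Derivation:
Read 1: bits[0:9] width=9 -> value=432 (bin 110110000); offset now 9 = byte 1 bit 1; 23 bits remain
Read 2: bits[9:17] width=8 -> value=101 (bin 01100101); offset now 17 = byte 2 bit 1; 15 bits remain
Read 3: bits[17:25] width=8 -> value=181 (bin 10110101); offset now 25 = byte 3 bit 1; 7 bits remain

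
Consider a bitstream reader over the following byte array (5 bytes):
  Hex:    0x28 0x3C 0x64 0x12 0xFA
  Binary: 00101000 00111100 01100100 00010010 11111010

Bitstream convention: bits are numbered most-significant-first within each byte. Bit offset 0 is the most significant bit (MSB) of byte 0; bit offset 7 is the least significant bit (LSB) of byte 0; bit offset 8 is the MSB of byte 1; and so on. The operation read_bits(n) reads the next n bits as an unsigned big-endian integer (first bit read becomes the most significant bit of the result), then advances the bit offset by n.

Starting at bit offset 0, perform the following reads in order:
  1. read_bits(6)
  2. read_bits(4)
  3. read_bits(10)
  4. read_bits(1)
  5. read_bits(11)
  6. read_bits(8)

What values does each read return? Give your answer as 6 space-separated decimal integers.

Answer: 10 0 966 0 1042 250

Derivation:
Read 1: bits[0:6] width=6 -> value=10 (bin 001010); offset now 6 = byte 0 bit 6; 34 bits remain
Read 2: bits[6:10] width=4 -> value=0 (bin 0000); offset now 10 = byte 1 bit 2; 30 bits remain
Read 3: bits[10:20] width=10 -> value=966 (bin 1111000110); offset now 20 = byte 2 bit 4; 20 bits remain
Read 4: bits[20:21] width=1 -> value=0 (bin 0); offset now 21 = byte 2 bit 5; 19 bits remain
Read 5: bits[21:32] width=11 -> value=1042 (bin 10000010010); offset now 32 = byte 4 bit 0; 8 bits remain
Read 6: bits[32:40] width=8 -> value=250 (bin 11111010); offset now 40 = byte 5 bit 0; 0 bits remain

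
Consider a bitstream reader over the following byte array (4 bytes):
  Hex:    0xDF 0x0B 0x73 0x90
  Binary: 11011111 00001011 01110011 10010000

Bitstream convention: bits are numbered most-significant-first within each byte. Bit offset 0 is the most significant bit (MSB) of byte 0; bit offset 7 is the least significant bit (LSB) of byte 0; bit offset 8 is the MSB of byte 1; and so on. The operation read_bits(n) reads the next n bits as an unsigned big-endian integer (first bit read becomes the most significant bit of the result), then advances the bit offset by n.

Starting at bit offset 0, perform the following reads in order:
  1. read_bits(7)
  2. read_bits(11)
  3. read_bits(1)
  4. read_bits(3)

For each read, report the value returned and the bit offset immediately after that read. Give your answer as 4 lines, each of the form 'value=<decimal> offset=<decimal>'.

Answer: value=111 offset=7
value=1069 offset=18
value=1 offset=19
value=4 offset=22

Derivation:
Read 1: bits[0:7] width=7 -> value=111 (bin 1101111); offset now 7 = byte 0 bit 7; 25 bits remain
Read 2: bits[7:18] width=11 -> value=1069 (bin 10000101101); offset now 18 = byte 2 bit 2; 14 bits remain
Read 3: bits[18:19] width=1 -> value=1 (bin 1); offset now 19 = byte 2 bit 3; 13 bits remain
Read 4: bits[19:22] width=3 -> value=4 (bin 100); offset now 22 = byte 2 bit 6; 10 bits remain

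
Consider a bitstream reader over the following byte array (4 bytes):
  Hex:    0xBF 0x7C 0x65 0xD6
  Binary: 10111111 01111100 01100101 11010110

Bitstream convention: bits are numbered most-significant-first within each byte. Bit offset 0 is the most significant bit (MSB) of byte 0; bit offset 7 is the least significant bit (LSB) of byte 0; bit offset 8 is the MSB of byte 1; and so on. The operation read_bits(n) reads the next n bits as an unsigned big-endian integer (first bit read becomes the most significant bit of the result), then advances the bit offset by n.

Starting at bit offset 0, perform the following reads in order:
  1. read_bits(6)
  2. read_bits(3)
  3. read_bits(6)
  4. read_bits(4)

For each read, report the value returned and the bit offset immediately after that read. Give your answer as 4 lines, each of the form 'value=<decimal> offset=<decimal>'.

Answer: value=47 offset=6
value=6 offset=9
value=62 offset=15
value=3 offset=19

Derivation:
Read 1: bits[0:6] width=6 -> value=47 (bin 101111); offset now 6 = byte 0 bit 6; 26 bits remain
Read 2: bits[6:9] width=3 -> value=6 (bin 110); offset now 9 = byte 1 bit 1; 23 bits remain
Read 3: bits[9:15] width=6 -> value=62 (bin 111110); offset now 15 = byte 1 bit 7; 17 bits remain
Read 4: bits[15:19] width=4 -> value=3 (bin 0011); offset now 19 = byte 2 bit 3; 13 bits remain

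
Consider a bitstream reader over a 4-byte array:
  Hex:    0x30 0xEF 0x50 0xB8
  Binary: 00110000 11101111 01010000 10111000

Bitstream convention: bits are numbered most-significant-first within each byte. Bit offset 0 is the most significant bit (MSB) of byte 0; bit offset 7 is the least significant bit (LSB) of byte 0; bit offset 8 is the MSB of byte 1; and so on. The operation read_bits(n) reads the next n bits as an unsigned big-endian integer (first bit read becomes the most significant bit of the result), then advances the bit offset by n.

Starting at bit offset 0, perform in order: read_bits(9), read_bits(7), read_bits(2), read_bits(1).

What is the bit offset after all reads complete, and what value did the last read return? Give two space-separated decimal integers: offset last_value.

Read 1: bits[0:9] width=9 -> value=97 (bin 001100001); offset now 9 = byte 1 bit 1; 23 bits remain
Read 2: bits[9:16] width=7 -> value=111 (bin 1101111); offset now 16 = byte 2 bit 0; 16 bits remain
Read 3: bits[16:18] width=2 -> value=1 (bin 01); offset now 18 = byte 2 bit 2; 14 bits remain
Read 4: bits[18:19] width=1 -> value=0 (bin 0); offset now 19 = byte 2 bit 3; 13 bits remain

Answer: 19 0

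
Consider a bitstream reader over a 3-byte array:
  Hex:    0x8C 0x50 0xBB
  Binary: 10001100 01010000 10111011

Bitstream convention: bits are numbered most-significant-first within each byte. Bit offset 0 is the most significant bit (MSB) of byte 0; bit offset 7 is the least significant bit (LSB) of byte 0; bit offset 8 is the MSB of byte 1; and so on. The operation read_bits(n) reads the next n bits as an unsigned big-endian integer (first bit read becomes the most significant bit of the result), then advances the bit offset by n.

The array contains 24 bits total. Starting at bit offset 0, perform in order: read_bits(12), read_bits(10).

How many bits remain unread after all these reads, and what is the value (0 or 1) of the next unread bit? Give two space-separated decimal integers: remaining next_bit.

Read 1: bits[0:12] width=12 -> value=2245 (bin 100011000101); offset now 12 = byte 1 bit 4; 12 bits remain
Read 2: bits[12:22] width=10 -> value=46 (bin 0000101110); offset now 22 = byte 2 bit 6; 2 bits remain

Answer: 2 1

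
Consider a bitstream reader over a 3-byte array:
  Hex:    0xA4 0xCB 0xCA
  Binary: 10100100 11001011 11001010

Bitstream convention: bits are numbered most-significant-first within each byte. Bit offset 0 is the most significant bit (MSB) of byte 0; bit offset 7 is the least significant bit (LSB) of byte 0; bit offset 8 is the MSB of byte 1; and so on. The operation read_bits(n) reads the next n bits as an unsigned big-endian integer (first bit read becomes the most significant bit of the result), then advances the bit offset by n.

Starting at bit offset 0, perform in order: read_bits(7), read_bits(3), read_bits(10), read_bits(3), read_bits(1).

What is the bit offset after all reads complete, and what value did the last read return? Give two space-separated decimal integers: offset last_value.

Read 1: bits[0:7] width=7 -> value=82 (bin 1010010); offset now 7 = byte 0 bit 7; 17 bits remain
Read 2: bits[7:10] width=3 -> value=3 (bin 011); offset now 10 = byte 1 bit 2; 14 bits remain
Read 3: bits[10:20] width=10 -> value=188 (bin 0010111100); offset now 20 = byte 2 bit 4; 4 bits remain
Read 4: bits[20:23] width=3 -> value=5 (bin 101); offset now 23 = byte 2 bit 7; 1 bits remain
Read 5: bits[23:24] width=1 -> value=0 (bin 0); offset now 24 = byte 3 bit 0; 0 bits remain

Answer: 24 0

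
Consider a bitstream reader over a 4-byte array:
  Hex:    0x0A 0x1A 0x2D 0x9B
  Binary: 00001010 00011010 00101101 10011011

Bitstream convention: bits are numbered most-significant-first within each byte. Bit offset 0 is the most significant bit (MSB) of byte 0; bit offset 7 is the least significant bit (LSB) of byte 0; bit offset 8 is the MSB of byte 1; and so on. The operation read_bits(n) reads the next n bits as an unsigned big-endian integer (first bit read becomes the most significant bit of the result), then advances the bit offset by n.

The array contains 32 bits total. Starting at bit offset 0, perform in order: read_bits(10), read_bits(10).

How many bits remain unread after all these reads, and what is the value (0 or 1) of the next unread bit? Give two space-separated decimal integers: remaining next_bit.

Answer: 12 1

Derivation:
Read 1: bits[0:10] width=10 -> value=40 (bin 0000101000); offset now 10 = byte 1 bit 2; 22 bits remain
Read 2: bits[10:20] width=10 -> value=418 (bin 0110100010); offset now 20 = byte 2 bit 4; 12 bits remain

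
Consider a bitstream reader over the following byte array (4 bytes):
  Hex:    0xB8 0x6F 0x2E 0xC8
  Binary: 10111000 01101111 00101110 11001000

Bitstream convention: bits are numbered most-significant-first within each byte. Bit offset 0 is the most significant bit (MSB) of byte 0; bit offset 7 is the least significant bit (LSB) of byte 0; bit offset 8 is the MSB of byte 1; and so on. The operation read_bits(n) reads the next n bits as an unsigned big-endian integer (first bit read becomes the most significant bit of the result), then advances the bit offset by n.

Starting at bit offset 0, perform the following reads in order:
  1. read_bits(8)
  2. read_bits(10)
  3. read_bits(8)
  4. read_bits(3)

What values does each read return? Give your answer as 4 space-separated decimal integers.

Read 1: bits[0:8] width=8 -> value=184 (bin 10111000); offset now 8 = byte 1 bit 0; 24 bits remain
Read 2: bits[8:18] width=10 -> value=444 (bin 0110111100); offset now 18 = byte 2 bit 2; 14 bits remain
Read 3: bits[18:26] width=8 -> value=187 (bin 10111011); offset now 26 = byte 3 bit 2; 6 bits remain
Read 4: bits[26:29] width=3 -> value=1 (bin 001); offset now 29 = byte 3 bit 5; 3 bits remain

Answer: 184 444 187 1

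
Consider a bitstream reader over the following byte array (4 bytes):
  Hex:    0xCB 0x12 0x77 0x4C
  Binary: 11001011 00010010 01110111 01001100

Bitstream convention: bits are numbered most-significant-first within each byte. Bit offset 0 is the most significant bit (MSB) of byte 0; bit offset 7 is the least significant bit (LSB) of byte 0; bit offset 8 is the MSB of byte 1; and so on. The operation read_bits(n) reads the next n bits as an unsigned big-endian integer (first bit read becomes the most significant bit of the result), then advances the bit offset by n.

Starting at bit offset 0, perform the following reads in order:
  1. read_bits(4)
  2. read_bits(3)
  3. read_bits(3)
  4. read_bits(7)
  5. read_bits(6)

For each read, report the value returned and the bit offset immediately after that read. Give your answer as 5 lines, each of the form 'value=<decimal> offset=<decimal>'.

Answer: value=12 offset=4
value=5 offset=7
value=4 offset=10
value=36 offset=17
value=59 offset=23

Derivation:
Read 1: bits[0:4] width=4 -> value=12 (bin 1100); offset now 4 = byte 0 bit 4; 28 bits remain
Read 2: bits[4:7] width=3 -> value=5 (bin 101); offset now 7 = byte 0 bit 7; 25 bits remain
Read 3: bits[7:10] width=3 -> value=4 (bin 100); offset now 10 = byte 1 bit 2; 22 bits remain
Read 4: bits[10:17] width=7 -> value=36 (bin 0100100); offset now 17 = byte 2 bit 1; 15 bits remain
Read 5: bits[17:23] width=6 -> value=59 (bin 111011); offset now 23 = byte 2 bit 7; 9 bits remain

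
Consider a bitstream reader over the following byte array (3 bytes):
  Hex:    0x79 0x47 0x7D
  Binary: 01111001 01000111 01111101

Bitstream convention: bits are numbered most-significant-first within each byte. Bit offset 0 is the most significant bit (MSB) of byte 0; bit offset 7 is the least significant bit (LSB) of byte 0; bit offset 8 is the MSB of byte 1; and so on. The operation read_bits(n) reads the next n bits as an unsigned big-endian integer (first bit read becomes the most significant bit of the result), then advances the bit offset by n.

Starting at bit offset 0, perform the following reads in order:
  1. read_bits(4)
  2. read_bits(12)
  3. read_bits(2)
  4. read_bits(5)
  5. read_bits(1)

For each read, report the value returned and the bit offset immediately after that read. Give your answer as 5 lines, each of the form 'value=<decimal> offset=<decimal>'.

Answer: value=7 offset=4
value=2375 offset=16
value=1 offset=18
value=30 offset=23
value=1 offset=24

Derivation:
Read 1: bits[0:4] width=4 -> value=7 (bin 0111); offset now 4 = byte 0 bit 4; 20 bits remain
Read 2: bits[4:16] width=12 -> value=2375 (bin 100101000111); offset now 16 = byte 2 bit 0; 8 bits remain
Read 3: bits[16:18] width=2 -> value=1 (bin 01); offset now 18 = byte 2 bit 2; 6 bits remain
Read 4: bits[18:23] width=5 -> value=30 (bin 11110); offset now 23 = byte 2 bit 7; 1 bits remain
Read 5: bits[23:24] width=1 -> value=1 (bin 1); offset now 24 = byte 3 bit 0; 0 bits remain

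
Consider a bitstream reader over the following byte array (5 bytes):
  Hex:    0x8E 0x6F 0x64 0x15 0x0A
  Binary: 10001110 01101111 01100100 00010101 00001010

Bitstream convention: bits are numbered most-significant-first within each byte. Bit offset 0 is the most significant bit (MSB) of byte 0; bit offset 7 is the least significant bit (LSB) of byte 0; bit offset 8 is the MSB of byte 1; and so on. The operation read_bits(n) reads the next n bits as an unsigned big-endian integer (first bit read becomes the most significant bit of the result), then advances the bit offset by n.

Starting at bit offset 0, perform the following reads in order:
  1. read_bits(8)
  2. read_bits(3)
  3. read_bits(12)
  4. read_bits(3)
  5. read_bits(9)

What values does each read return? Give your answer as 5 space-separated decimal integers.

Read 1: bits[0:8] width=8 -> value=142 (bin 10001110); offset now 8 = byte 1 bit 0; 32 bits remain
Read 2: bits[8:11] width=3 -> value=3 (bin 011); offset now 11 = byte 1 bit 3; 29 bits remain
Read 3: bits[11:23] width=12 -> value=1970 (bin 011110110010); offset now 23 = byte 2 bit 7; 17 bits remain
Read 4: bits[23:26] width=3 -> value=0 (bin 000); offset now 26 = byte 3 bit 2; 14 bits remain
Read 5: bits[26:35] width=9 -> value=168 (bin 010101000); offset now 35 = byte 4 bit 3; 5 bits remain

Answer: 142 3 1970 0 168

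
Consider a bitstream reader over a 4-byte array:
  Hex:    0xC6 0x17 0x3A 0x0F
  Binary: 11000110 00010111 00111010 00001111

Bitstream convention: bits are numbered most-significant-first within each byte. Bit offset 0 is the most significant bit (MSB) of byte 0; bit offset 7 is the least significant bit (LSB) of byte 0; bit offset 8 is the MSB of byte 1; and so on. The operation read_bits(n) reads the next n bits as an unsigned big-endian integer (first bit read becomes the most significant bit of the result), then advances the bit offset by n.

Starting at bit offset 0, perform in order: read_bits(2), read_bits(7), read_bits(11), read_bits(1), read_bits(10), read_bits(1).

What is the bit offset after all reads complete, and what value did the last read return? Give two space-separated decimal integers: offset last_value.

Answer: 32 1

Derivation:
Read 1: bits[0:2] width=2 -> value=3 (bin 11); offset now 2 = byte 0 bit 2; 30 bits remain
Read 2: bits[2:9] width=7 -> value=12 (bin 0001100); offset now 9 = byte 1 bit 1; 23 bits remain
Read 3: bits[9:20] width=11 -> value=371 (bin 00101110011); offset now 20 = byte 2 bit 4; 12 bits remain
Read 4: bits[20:21] width=1 -> value=1 (bin 1); offset now 21 = byte 2 bit 5; 11 bits remain
Read 5: bits[21:31] width=10 -> value=263 (bin 0100000111); offset now 31 = byte 3 bit 7; 1 bits remain
Read 6: bits[31:32] width=1 -> value=1 (bin 1); offset now 32 = byte 4 bit 0; 0 bits remain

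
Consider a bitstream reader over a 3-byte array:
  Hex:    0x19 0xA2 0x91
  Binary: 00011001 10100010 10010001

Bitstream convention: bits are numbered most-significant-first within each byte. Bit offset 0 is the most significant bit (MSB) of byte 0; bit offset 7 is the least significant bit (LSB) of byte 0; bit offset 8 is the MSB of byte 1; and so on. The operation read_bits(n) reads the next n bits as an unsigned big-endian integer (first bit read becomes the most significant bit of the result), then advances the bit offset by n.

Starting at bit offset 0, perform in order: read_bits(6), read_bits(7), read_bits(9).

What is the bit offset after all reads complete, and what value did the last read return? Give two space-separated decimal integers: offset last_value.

Answer: 22 164

Derivation:
Read 1: bits[0:6] width=6 -> value=6 (bin 000110); offset now 6 = byte 0 bit 6; 18 bits remain
Read 2: bits[6:13] width=7 -> value=52 (bin 0110100); offset now 13 = byte 1 bit 5; 11 bits remain
Read 3: bits[13:22] width=9 -> value=164 (bin 010100100); offset now 22 = byte 2 bit 6; 2 bits remain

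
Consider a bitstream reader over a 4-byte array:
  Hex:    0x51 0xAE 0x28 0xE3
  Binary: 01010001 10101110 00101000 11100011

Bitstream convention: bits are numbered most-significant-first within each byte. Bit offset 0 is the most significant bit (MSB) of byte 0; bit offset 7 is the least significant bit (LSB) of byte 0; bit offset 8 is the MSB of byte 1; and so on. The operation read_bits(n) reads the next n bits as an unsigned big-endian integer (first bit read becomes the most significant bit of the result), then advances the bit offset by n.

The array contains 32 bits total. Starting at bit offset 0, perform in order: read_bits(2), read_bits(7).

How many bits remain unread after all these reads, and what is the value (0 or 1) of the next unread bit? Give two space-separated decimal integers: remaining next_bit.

Answer: 23 0

Derivation:
Read 1: bits[0:2] width=2 -> value=1 (bin 01); offset now 2 = byte 0 bit 2; 30 bits remain
Read 2: bits[2:9] width=7 -> value=35 (bin 0100011); offset now 9 = byte 1 bit 1; 23 bits remain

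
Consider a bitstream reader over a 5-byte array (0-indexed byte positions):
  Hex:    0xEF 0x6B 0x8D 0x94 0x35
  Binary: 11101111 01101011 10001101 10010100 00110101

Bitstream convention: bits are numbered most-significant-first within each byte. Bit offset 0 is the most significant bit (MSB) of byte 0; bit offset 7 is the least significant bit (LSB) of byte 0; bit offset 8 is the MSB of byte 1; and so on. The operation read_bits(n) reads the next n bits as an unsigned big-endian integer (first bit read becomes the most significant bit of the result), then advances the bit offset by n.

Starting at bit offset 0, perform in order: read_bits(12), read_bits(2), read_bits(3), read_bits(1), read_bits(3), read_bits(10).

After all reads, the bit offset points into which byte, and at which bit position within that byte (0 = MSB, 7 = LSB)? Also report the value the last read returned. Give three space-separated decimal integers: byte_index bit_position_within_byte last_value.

Answer: 3 7 714

Derivation:
Read 1: bits[0:12] width=12 -> value=3830 (bin 111011110110); offset now 12 = byte 1 bit 4; 28 bits remain
Read 2: bits[12:14] width=2 -> value=2 (bin 10); offset now 14 = byte 1 bit 6; 26 bits remain
Read 3: bits[14:17] width=3 -> value=7 (bin 111); offset now 17 = byte 2 bit 1; 23 bits remain
Read 4: bits[17:18] width=1 -> value=0 (bin 0); offset now 18 = byte 2 bit 2; 22 bits remain
Read 5: bits[18:21] width=3 -> value=1 (bin 001); offset now 21 = byte 2 bit 5; 19 bits remain
Read 6: bits[21:31] width=10 -> value=714 (bin 1011001010); offset now 31 = byte 3 bit 7; 9 bits remain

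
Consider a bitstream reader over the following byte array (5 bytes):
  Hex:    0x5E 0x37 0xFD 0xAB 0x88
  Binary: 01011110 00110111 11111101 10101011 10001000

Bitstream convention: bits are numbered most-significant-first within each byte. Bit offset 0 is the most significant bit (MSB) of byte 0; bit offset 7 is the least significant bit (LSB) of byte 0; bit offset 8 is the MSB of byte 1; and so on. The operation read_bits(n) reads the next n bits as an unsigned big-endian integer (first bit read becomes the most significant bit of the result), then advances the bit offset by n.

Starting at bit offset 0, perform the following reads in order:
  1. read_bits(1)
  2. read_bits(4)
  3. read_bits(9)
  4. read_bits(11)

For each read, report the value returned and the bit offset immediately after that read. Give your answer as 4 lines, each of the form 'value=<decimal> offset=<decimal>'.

Answer: value=0 offset=1
value=11 offset=5
value=397 offset=14
value=2043 offset=25

Derivation:
Read 1: bits[0:1] width=1 -> value=0 (bin 0); offset now 1 = byte 0 bit 1; 39 bits remain
Read 2: bits[1:5] width=4 -> value=11 (bin 1011); offset now 5 = byte 0 bit 5; 35 bits remain
Read 3: bits[5:14] width=9 -> value=397 (bin 110001101); offset now 14 = byte 1 bit 6; 26 bits remain
Read 4: bits[14:25] width=11 -> value=2043 (bin 11111111011); offset now 25 = byte 3 bit 1; 15 bits remain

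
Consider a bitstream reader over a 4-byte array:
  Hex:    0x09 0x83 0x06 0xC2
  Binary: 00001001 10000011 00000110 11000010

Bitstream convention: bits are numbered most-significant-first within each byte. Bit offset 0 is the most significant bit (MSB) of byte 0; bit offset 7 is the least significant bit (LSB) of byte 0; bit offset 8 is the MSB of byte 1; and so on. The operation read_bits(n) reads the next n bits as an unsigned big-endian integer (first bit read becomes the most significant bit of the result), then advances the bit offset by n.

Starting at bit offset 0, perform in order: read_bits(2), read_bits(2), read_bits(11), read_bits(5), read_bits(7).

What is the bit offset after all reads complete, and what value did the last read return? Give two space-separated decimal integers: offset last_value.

Read 1: bits[0:2] width=2 -> value=0 (bin 00); offset now 2 = byte 0 bit 2; 30 bits remain
Read 2: bits[2:4] width=2 -> value=0 (bin 00); offset now 4 = byte 0 bit 4; 28 bits remain
Read 3: bits[4:15] width=11 -> value=1217 (bin 10011000001); offset now 15 = byte 1 bit 7; 17 bits remain
Read 4: bits[15:20] width=5 -> value=16 (bin 10000); offset now 20 = byte 2 bit 4; 12 bits remain
Read 5: bits[20:27] width=7 -> value=54 (bin 0110110); offset now 27 = byte 3 bit 3; 5 bits remain

Answer: 27 54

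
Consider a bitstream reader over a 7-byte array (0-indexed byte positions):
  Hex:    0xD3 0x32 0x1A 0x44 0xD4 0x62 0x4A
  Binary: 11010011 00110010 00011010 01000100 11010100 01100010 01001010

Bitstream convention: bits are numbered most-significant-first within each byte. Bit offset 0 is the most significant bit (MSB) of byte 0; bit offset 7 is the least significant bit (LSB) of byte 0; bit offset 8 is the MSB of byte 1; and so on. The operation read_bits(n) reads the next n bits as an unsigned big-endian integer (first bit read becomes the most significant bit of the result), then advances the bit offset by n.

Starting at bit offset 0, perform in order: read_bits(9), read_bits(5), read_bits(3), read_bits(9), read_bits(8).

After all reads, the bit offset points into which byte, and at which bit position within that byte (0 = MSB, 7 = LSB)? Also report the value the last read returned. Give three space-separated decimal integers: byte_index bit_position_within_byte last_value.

Read 1: bits[0:9] width=9 -> value=422 (bin 110100110); offset now 9 = byte 1 bit 1; 47 bits remain
Read 2: bits[9:14] width=5 -> value=12 (bin 01100); offset now 14 = byte 1 bit 6; 42 bits remain
Read 3: bits[14:17] width=3 -> value=4 (bin 100); offset now 17 = byte 2 bit 1; 39 bits remain
Read 4: bits[17:26] width=9 -> value=105 (bin 001101001); offset now 26 = byte 3 bit 2; 30 bits remain
Read 5: bits[26:34] width=8 -> value=19 (bin 00010011); offset now 34 = byte 4 bit 2; 22 bits remain

Answer: 4 2 19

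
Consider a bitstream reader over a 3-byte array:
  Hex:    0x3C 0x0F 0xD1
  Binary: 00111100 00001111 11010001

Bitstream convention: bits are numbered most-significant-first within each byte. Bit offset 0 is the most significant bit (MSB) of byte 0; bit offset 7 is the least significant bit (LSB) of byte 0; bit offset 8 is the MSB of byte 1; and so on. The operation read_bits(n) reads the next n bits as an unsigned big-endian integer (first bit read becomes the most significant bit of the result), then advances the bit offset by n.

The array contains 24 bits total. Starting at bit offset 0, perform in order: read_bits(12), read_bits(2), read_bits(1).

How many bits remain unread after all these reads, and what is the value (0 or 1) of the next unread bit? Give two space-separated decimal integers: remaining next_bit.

Answer: 9 1

Derivation:
Read 1: bits[0:12] width=12 -> value=960 (bin 001111000000); offset now 12 = byte 1 bit 4; 12 bits remain
Read 2: bits[12:14] width=2 -> value=3 (bin 11); offset now 14 = byte 1 bit 6; 10 bits remain
Read 3: bits[14:15] width=1 -> value=1 (bin 1); offset now 15 = byte 1 bit 7; 9 bits remain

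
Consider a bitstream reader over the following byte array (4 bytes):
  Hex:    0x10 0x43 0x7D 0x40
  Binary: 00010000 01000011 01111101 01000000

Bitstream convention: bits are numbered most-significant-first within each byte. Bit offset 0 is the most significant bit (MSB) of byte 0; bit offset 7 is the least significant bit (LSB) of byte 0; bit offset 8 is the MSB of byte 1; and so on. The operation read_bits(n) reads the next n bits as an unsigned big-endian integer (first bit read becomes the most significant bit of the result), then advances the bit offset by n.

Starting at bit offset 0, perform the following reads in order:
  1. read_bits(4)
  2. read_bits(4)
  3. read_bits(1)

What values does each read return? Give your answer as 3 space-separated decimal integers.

Read 1: bits[0:4] width=4 -> value=1 (bin 0001); offset now 4 = byte 0 bit 4; 28 bits remain
Read 2: bits[4:8] width=4 -> value=0 (bin 0000); offset now 8 = byte 1 bit 0; 24 bits remain
Read 3: bits[8:9] width=1 -> value=0 (bin 0); offset now 9 = byte 1 bit 1; 23 bits remain

Answer: 1 0 0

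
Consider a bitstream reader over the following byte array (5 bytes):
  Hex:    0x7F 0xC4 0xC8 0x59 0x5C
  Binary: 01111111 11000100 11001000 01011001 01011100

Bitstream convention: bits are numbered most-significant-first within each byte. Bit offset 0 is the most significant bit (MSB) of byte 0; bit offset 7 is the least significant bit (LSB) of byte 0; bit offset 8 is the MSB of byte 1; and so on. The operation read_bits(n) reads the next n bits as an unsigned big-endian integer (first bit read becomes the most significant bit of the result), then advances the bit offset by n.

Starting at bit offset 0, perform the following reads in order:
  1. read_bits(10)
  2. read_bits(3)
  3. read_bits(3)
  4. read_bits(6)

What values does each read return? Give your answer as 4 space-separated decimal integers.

Answer: 511 0 4 50

Derivation:
Read 1: bits[0:10] width=10 -> value=511 (bin 0111111111); offset now 10 = byte 1 bit 2; 30 bits remain
Read 2: bits[10:13] width=3 -> value=0 (bin 000); offset now 13 = byte 1 bit 5; 27 bits remain
Read 3: bits[13:16] width=3 -> value=4 (bin 100); offset now 16 = byte 2 bit 0; 24 bits remain
Read 4: bits[16:22] width=6 -> value=50 (bin 110010); offset now 22 = byte 2 bit 6; 18 bits remain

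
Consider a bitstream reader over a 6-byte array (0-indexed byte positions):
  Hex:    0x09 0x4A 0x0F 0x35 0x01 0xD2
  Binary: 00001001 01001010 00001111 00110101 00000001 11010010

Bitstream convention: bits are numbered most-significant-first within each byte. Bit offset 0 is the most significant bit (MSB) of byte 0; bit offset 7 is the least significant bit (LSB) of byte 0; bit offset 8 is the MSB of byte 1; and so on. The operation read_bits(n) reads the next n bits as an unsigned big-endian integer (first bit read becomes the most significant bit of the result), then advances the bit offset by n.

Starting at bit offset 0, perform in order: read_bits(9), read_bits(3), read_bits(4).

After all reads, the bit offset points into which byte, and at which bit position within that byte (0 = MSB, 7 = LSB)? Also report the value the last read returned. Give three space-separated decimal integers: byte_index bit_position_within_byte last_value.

Answer: 2 0 10

Derivation:
Read 1: bits[0:9] width=9 -> value=18 (bin 000010010); offset now 9 = byte 1 bit 1; 39 bits remain
Read 2: bits[9:12] width=3 -> value=4 (bin 100); offset now 12 = byte 1 bit 4; 36 bits remain
Read 3: bits[12:16] width=4 -> value=10 (bin 1010); offset now 16 = byte 2 bit 0; 32 bits remain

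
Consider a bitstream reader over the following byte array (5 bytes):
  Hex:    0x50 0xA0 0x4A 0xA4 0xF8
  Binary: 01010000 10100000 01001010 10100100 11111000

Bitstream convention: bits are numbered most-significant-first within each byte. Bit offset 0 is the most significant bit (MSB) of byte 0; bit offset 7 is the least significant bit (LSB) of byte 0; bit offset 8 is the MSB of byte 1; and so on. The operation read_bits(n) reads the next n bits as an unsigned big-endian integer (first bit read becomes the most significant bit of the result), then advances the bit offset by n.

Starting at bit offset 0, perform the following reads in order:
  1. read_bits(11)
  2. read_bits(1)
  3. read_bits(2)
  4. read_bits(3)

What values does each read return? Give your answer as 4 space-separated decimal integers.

Answer: 645 0 0 0

Derivation:
Read 1: bits[0:11] width=11 -> value=645 (bin 01010000101); offset now 11 = byte 1 bit 3; 29 bits remain
Read 2: bits[11:12] width=1 -> value=0 (bin 0); offset now 12 = byte 1 bit 4; 28 bits remain
Read 3: bits[12:14] width=2 -> value=0 (bin 00); offset now 14 = byte 1 bit 6; 26 bits remain
Read 4: bits[14:17] width=3 -> value=0 (bin 000); offset now 17 = byte 2 bit 1; 23 bits remain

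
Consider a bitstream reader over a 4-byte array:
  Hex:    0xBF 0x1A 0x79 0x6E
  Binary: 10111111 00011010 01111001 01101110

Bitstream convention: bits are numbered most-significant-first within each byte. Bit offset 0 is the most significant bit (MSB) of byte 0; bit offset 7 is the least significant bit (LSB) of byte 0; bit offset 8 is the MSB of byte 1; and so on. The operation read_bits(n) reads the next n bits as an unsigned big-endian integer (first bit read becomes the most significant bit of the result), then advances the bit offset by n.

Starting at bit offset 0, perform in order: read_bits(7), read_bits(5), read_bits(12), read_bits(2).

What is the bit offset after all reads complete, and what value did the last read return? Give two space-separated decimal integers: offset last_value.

Read 1: bits[0:7] width=7 -> value=95 (bin 1011111); offset now 7 = byte 0 bit 7; 25 bits remain
Read 2: bits[7:12] width=5 -> value=17 (bin 10001); offset now 12 = byte 1 bit 4; 20 bits remain
Read 3: bits[12:24] width=12 -> value=2681 (bin 101001111001); offset now 24 = byte 3 bit 0; 8 bits remain
Read 4: bits[24:26] width=2 -> value=1 (bin 01); offset now 26 = byte 3 bit 2; 6 bits remain

Answer: 26 1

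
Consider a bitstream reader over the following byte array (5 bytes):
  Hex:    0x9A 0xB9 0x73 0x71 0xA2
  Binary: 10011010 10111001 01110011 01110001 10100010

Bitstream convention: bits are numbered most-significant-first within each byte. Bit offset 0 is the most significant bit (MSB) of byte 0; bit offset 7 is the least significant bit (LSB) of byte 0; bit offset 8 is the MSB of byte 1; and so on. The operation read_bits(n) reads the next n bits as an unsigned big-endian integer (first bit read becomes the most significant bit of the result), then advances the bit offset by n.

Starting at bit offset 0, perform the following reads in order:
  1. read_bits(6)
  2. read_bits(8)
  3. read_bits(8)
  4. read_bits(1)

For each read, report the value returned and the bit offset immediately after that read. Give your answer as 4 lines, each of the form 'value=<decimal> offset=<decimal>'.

Answer: value=38 offset=6
value=174 offset=14
value=92 offset=22
value=1 offset=23

Derivation:
Read 1: bits[0:6] width=6 -> value=38 (bin 100110); offset now 6 = byte 0 bit 6; 34 bits remain
Read 2: bits[6:14] width=8 -> value=174 (bin 10101110); offset now 14 = byte 1 bit 6; 26 bits remain
Read 3: bits[14:22] width=8 -> value=92 (bin 01011100); offset now 22 = byte 2 bit 6; 18 bits remain
Read 4: bits[22:23] width=1 -> value=1 (bin 1); offset now 23 = byte 2 bit 7; 17 bits remain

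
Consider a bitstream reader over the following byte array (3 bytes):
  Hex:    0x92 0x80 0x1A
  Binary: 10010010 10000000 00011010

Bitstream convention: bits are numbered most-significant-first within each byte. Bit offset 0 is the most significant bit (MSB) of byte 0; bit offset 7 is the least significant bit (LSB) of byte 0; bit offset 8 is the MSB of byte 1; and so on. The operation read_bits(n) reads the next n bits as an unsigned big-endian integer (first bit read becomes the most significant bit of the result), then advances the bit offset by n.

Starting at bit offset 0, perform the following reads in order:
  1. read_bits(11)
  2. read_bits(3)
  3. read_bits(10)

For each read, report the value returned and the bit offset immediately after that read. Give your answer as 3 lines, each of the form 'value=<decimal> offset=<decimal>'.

Answer: value=1172 offset=11
value=0 offset=14
value=26 offset=24

Derivation:
Read 1: bits[0:11] width=11 -> value=1172 (bin 10010010100); offset now 11 = byte 1 bit 3; 13 bits remain
Read 2: bits[11:14] width=3 -> value=0 (bin 000); offset now 14 = byte 1 bit 6; 10 bits remain
Read 3: bits[14:24] width=10 -> value=26 (bin 0000011010); offset now 24 = byte 3 bit 0; 0 bits remain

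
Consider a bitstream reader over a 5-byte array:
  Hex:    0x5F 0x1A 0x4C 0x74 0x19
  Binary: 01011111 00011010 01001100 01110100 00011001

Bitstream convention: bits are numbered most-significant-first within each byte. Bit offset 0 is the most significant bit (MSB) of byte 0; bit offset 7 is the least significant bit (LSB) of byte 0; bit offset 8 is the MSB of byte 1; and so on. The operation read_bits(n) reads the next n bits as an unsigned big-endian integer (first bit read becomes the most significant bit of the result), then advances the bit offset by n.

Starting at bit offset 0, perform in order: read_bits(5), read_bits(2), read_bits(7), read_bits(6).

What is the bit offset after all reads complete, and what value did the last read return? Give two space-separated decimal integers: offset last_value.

Read 1: bits[0:5] width=5 -> value=11 (bin 01011); offset now 5 = byte 0 bit 5; 35 bits remain
Read 2: bits[5:7] width=2 -> value=3 (bin 11); offset now 7 = byte 0 bit 7; 33 bits remain
Read 3: bits[7:14] width=7 -> value=70 (bin 1000110); offset now 14 = byte 1 bit 6; 26 bits remain
Read 4: bits[14:20] width=6 -> value=36 (bin 100100); offset now 20 = byte 2 bit 4; 20 bits remain

Answer: 20 36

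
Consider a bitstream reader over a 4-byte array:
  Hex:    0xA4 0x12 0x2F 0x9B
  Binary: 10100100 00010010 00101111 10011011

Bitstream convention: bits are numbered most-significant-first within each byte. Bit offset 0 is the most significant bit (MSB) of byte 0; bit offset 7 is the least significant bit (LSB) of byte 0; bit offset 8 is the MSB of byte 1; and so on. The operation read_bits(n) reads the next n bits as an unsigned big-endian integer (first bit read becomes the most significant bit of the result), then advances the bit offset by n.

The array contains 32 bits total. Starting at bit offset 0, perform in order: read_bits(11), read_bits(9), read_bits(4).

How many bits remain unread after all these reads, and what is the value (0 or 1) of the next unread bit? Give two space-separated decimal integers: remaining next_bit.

Read 1: bits[0:11] width=11 -> value=1312 (bin 10100100000); offset now 11 = byte 1 bit 3; 21 bits remain
Read 2: bits[11:20] width=9 -> value=290 (bin 100100010); offset now 20 = byte 2 bit 4; 12 bits remain
Read 3: bits[20:24] width=4 -> value=15 (bin 1111); offset now 24 = byte 3 bit 0; 8 bits remain

Answer: 8 1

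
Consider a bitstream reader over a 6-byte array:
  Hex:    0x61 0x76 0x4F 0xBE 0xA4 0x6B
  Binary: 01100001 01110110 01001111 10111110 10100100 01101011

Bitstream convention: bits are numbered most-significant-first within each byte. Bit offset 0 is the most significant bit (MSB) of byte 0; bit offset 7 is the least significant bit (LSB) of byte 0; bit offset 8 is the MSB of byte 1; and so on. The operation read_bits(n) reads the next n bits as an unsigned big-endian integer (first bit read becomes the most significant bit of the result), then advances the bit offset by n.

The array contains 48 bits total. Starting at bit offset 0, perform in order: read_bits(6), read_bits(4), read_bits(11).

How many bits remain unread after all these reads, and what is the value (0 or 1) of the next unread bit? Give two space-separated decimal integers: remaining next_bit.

Answer: 27 1

Derivation:
Read 1: bits[0:6] width=6 -> value=24 (bin 011000); offset now 6 = byte 0 bit 6; 42 bits remain
Read 2: bits[6:10] width=4 -> value=5 (bin 0101); offset now 10 = byte 1 bit 2; 38 bits remain
Read 3: bits[10:21] width=11 -> value=1737 (bin 11011001001); offset now 21 = byte 2 bit 5; 27 bits remain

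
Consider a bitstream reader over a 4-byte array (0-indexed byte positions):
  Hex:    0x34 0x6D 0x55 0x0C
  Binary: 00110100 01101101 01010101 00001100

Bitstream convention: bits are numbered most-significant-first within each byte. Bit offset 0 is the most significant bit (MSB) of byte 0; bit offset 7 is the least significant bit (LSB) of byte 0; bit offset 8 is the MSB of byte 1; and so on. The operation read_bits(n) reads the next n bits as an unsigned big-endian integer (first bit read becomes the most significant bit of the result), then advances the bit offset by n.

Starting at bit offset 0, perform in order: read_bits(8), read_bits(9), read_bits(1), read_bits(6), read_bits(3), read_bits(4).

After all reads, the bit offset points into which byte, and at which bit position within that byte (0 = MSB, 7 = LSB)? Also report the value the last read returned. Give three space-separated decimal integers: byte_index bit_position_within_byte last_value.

Answer: 3 7 6

Derivation:
Read 1: bits[0:8] width=8 -> value=52 (bin 00110100); offset now 8 = byte 1 bit 0; 24 bits remain
Read 2: bits[8:17] width=9 -> value=218 (bin 011011010); offset now 17 = byte 2 bit 1; 15 bits remain
Read 3: bits[17:18] width=1 -> value=1 (bin 1); offset now 18 = byte 2 bit 2; 14 bits remain
Read 4: bits[18:24] width=6 -> value=21 (bin 010101); offset now 24 = byte 3 bit 0; 8 bits remain
Read 5: bits[24:27] width=3 -> value=0 (bin 000); offset now 27 = byte 3 bit 3; 5 bits remain
Read 6: bits[27:31] width=4 -> value=6 (bin 0110); offset now 31 = byte 3 bit 7; 1 bits remain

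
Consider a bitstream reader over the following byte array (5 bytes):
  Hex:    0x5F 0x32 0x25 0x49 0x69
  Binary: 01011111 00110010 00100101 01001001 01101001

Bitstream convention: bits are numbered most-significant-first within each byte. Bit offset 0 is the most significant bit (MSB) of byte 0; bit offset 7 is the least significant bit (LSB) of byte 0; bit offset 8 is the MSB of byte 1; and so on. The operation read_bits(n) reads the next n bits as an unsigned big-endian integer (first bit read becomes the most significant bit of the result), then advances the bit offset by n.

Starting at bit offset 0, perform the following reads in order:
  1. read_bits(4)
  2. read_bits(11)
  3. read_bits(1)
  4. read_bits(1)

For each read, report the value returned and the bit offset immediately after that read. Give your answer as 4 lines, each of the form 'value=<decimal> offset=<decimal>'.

Answer: value=5 offset=4
value=1945 offset=15
value=0 offset=16
value=0 offset=17

Derivation:
Read 1: bits[0:4] width=4 -> value=5 (bin 0101); offset now 4 = byte 0 bit 4; 36 bits remain
Read 2: bits[4:15] width=11 -> value=1945 (bin 11110011001); offset now 15 = byte 1 bit 7; 25 bits remain
Read 3: bits[15:16] width=1 -> value=0 (bin 0); offset now 16 = byte 2 bit 0; 24 bits remain
Read 4: bits[16:17] width=1 -> value=0 (bin 0); offset now 17 = byte 2 bit 1; 23 bits remain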